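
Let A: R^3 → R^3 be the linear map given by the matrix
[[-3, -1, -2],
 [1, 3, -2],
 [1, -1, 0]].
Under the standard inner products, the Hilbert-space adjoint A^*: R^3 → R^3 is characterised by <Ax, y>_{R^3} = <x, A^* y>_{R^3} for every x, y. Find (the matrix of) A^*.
A^* = A^T =
[[-3, 1, 1],
 [-1, 3, -1],
 [-2, -2, 0]]

For real matrices with standard dot products, the defining identity <Ax, y> = <x, A^* y> gives (Ax)^T y = x^T (A^*) y, i.e. x^T A^T y = x^T (A^*) y. Since this holds for all x, y, we must have A^* = A^T. Therefore
A^* =
[[-3, 1, 1],
 [-1, 3, -1],
 [-2, -2, 0]].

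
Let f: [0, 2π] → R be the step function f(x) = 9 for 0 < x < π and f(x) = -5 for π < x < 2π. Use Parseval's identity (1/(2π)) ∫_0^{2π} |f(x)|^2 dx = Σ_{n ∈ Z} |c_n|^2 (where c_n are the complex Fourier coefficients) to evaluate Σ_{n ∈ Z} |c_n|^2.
Σ |c_n|^2 = 53

Parseval equates the L^2 energy of f (normalised by 1/(2π)) with the ℓ^2 sum of its Fourier coefficients: (1/(2π)) ∫_0^{2π} |f|^2 = Σ |c_n|^2.
Compute the left side: (1/(2π)) [∫_0^π 9^2 dx + ∫_π^{2π} (-5)^2 dx] = (1/(2π)) · (81π + 25π) = (81 + 25)/2 = 53.
So Σ_{n ∈ Z} |c_n|^2 = 53.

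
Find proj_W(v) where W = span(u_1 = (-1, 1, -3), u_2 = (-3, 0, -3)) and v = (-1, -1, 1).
proj_W(v) = (-1, -1, 1)

Set up U = [u_1 | ... | u_2] ∈ R^(3×2). The projector onto W = col(U) is P = U (U^T U)^(-1) U^T.
Compute U^T U =
  [11, 12]
  [12, 18],
and U^T v = (-3, 0).
Solve U^T U · c = U^T v for the coefficients: c = (-1, 2/3). The projection is proj_W(v) = U c.
Check: (v - proj_W(v)) · u_1 = 0  (should be 0).
Check: (v - proj_W(v)) · u_2 = 0  (should be 0).
Result: proj_W(v) = (-1, -1, 1).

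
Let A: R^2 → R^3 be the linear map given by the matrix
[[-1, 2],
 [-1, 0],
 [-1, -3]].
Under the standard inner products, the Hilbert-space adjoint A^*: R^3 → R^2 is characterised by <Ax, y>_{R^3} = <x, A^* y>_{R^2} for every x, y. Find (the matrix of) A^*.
A^* = A^T =
[[-1, -1, -1],
 [2, 0, -3]]

For real matrices with standard dot products, the defining identity <Ax, y> = <x, A^* y> gives (Ax)^T y = x^T (A^*) y, i.e. x^T A^T y = x^T (A^*) y. Since this holds for all x, y, we must have A^* = A^T. Therefore
A^* =
[[-1, -1, -1],
 [2, 0, -3]].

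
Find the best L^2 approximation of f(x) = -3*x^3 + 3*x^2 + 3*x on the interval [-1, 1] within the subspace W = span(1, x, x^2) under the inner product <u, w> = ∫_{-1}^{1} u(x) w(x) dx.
g(x) = 3*x^2 + 6*x/5

The best approximation g ∈ W is the orthogonal projection of f onto W. Writing g = a_0 + a_1 x + a_2 x^2, the coefficients solve the normal equations G · a = b where
  G_{ij} = <φ_i, φ_j> and b_i = <f, φ_i>, with φ_0 = 1, φ_1 = x, φ_2 = x^2.
G =
  [2, 0, 2/3]
  [0, 2/3, 0]
  [2/3, 0, 2/5],
b = (2, 4/5, 6/5).
Solving gives a_0 = 0, a_1 = 6/5, a_2 = 3, so
  g(x) = 3*x^2 + 6*x/5.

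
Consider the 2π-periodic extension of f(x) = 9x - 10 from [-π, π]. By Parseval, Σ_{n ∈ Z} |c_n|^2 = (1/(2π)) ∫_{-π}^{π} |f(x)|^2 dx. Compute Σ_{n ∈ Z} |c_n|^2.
Σ |c_n|^2 = 27π^2 + 100

Expand and integrate term by term over [-π, π]:
  ∫ (9x)^2 dx = 81·(2π^3/3); ∫ 2·9·(-10)·x dx = 0 (odd integrand); ∫ (-10)^2 dx = 100·2π.
So (1/(2π)) ∫_{-π}^{π} (9x - 10)^2 dx = 81π^2/3 + 100 = 27π^2 + 100.
Parseval ⇒ Σ |c_n|^2 = 27π^2 + 100.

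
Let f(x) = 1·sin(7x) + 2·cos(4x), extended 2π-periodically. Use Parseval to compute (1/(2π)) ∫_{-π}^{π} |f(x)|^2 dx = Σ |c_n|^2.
Σ |c_n|^2 = 5/2

Expand |f|^2 and use orthogonality of {sin(nx), cos(mx)} on [-π, π]:
  ∫_{-π}^{π} sin(nx)^2 dx = π, ∫ cos(mx)^2 dx = π, and cross terms integrate to 0.
So ∫_{-π}^{π} f(x)^2 dx = 1^2 · π + 2^2 · π = (1 + 4)π.
Divide by 2π: (1 + 4)/2 = 5/2.
By Parseval, this equals Σ |c_n|^2.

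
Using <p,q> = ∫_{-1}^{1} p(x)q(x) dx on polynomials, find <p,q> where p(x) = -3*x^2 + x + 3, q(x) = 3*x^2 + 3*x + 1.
<p,q> = 42/5

Expand the product: p(x)·q(x) = -9*x^4 - 6*x^3 + 9*x^2 + 10*x + 3.
∫_{-1}^{1} of each monomial x^k gives [2/(k+1) if k even, 0 if k odd]. Integrating term-by-term (or equivalently evaluating the antiderivative F(x) = -9*x^5/5 - 3*x^4/2 + 3*x^3 + 5*x^2 + 3*x at the endpoints):
  F(1) − F(−1) = 77/10 − (-7/10) = 42/5.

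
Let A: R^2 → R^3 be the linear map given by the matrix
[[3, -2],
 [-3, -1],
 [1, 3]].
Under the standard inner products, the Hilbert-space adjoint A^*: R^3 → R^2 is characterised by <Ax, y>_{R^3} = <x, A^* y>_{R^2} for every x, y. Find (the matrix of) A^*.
A^* = A^T =
[[3, -3, 1],
 [-2, -1, 3]]

For real matrices with standard dot products, the defining identity <Ax, y> = <x, A^* y> gives (Ax)^T y = x^T (A^*) y, i.e. x^T A^T y = x^T (A^*) y. Since this holds for all x, y, we must have A^* = A^T. Therefore
A^* =
[[3, -3, 1],
 [-2, -1, 3]].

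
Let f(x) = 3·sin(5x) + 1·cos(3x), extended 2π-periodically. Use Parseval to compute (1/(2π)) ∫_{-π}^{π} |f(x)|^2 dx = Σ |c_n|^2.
Σ |c_n|^2 = 5

Expand |f|^2 and use orthogonality of {sin(nx), cos(mx)} on [-π, π]:
  ∫_{-π}^{π} sin(nx)^2 dx = π, ∫ cos(mx)^2 dx = π, and cross terms integrate to 0.
So ∫_{-π}^{π} f(x)^2 dx = 3^2 · π + 1^2 · π = (9 + 1)π.
Divide by 2π: (9 + 1)/2 = 5.
By Parseval, this equals Σ |c_n|^2.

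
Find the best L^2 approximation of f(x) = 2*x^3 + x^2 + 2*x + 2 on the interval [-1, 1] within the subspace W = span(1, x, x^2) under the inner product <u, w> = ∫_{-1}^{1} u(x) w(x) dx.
g(x) = x^2 + 16*x/5 + 2

The best approximation g ∈ W is the orthogonal projection of f onto W. Writing g = a_0 + a_1 x + a_2 x^2, the coefficients solve the normal equations G · a = b where
  G_{ij} = <φ_i, φ_j> and b_i = <f, φ_i>, with φ_0 = 1, φ_1 = x, φ_2 = x^2.
G =
  [2, 0, 2/3]
  [0, 2/3, 0]
  [2/3, 0, 2/5],
b = (14/3, 32/15, 26/15).
Solving gives a_0 = 2, a_1 = 16/5, a_2 = 1, so
  g(x) = x^2 + 16*x/5 + 2.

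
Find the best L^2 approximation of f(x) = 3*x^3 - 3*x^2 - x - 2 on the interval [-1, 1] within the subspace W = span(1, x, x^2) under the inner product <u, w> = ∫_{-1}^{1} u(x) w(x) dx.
g(x) = -3*x^2 + 4*x/5 - 2

The best approximation g ∈ W is the orthogonal projection of f onto W. Writing g = a_0 + a_1 x + a_2 x^2, the coefficients solve the normal equations G · a = b where
  G_{ij} = <φ_i, φ_j> and b_i = <f, φ_i>, with φ_0 = 1, φ_1 = x, φ_2 = x^2.
G =
  [2, 0, 2/3]
  [0, 2/3, 0]
  [2/3, 0, 2/5],
b = (-6, 8/15, -38/15).
Solving gives a_0 = -2, a_1 = 4/5, a_2 = -3, so
  g(x) = -3*x^2 + 4*x/5 - 2.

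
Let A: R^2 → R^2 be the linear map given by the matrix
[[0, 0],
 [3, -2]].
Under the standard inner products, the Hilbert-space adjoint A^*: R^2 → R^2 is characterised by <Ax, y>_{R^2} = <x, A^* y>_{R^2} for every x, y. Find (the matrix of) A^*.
A^* = A^T =
[[0, 3],
 [0, -2]]

For real matrices with standard dot products, the defining identity <Ax, y> = <x, A^* y> gives (Ax)^T y = x^T (A^*) y, i.e. x^T A^T y = x^T (A^*) y. Since this holds for all x, y, we must have A^* = A^T. Therefore
A^* =
[[0, 3],
 [0, -2]].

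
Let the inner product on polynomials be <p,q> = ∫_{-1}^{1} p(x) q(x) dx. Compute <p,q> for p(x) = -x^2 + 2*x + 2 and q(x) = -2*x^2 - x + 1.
<p,q> = 2/15

Expand the product: p(x)·q(x) = 2*x^4 - 3*x^3 - 7*x^2 + 2.
∫_{-1}^{1} of each monomial x^k gives [2/(k+1) if k even, 0 if k odd]. Integrating term-by-term (or equivalently evaluating the antiderivative F(x) = 2*x^5/5 - 3*x^4/4 - 7*x^3/3 + 2*x at the endpoints):
  F(1) − F(−1) = -41/60 − (-49/60) = 2/15.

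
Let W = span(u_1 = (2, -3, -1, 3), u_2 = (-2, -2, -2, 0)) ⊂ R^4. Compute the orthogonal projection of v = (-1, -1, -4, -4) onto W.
proj_W(v) = (-218/65, -53/65, -119/65, -99/65)

Set up U = [u_1 | ... | u_2] ∈ R^(4×2). The projector onto W = col(U) is P = U (U^T U)^(-1) U^T.
Compute U^T U =
  [23, 4]
  [4, 12],
and U^T v = (-7, 12).
Solve U^T U · c = U^T v for the coefficients: c = (-33/65, 76/65). The projection is proj_W(v) = U c.
Check: (v - proj_W(v)) · u_1 = 0  (should be 0).
Check: (v - proj_W(v)) · u_2 = 0  (should be 0).
Result: proj_W(v) = (-218/65, -53/65, -119/65, -99/65).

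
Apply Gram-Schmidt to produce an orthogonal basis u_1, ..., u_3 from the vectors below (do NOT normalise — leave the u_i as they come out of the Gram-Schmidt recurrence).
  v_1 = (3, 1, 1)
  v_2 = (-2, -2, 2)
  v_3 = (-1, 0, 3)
Orthogonal basis:
  u_1 = (3, 1, 1)
  u_2 = (-4/11, -16/11, 28/11)
  u_3 = (-2/3, 4/3, 2/3)

Apply the Gram-Schmidt recurrence
  u_1 = v_1
  u_i = v_i − Σ_{j<i} ((v_i · u_j) / (u_j · u_j)) · u_j.

Step by step this gives:
  u_1 = (3, 1, 1)
  u_2 = (-4/11, -16/11, 28/11)
  u_3 = (-2/3, 4/3, 2/3)

Orthogonality check:
  u_2 · u_1 = 0 (should be 0)
  u_3 · u_1 = 0 (should be 0)
  u_3 · u_2 = 0 (should be 0)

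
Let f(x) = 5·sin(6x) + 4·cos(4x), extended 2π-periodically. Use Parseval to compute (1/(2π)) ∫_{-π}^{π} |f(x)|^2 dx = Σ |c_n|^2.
Σ |c_n|^2 = 41/2

Expand |f|^2 and use orthogonality of {sin(nx), cos(mx)} on [-π, π]:
  ∫_{-π}^{π} sin(nx)^2 dx = π, ∫ cos(mx)^2 dx = π, and cross terms integrate to 0.
So ∫_{-π}^{π} f(x)^2 dx = 5^2 · π + 4^2 · π = (25 + 16)π.
Divide by 2π: (25 + 16)/2 = 41/2.
By Parseval, this equals Σ |c_n|^2.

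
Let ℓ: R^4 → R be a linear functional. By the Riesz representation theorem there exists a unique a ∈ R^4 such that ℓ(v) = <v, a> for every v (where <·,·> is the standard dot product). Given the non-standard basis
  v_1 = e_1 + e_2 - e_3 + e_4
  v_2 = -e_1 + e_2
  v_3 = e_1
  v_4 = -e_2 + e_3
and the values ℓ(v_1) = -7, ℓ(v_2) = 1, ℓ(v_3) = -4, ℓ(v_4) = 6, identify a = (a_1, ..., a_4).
a = (-4, -3, 3, 3)

Write a = (a_1, ..., a_4) in the standard basis. For each basis vector v_i, ℓ(v_i) = <v_i, a> is a linear equation in the a_j's. Collect the n equations into a matrix system V a = ℓ, where row i of V is v_i (expressed in the standard basis). Since V is invertible (lower-triangular with 1s on the diagonal, up to permutation), solve by back-substitution:
  V =
[[1, 1, -1, 1],
 [-1, 1, 0, 0],
 [1, 0, 0, 0],
 [0, -1, 1, 0]]
  V a = (-7, 1, -4, 6)
Solving gives a = (-4, -3, 3, 3).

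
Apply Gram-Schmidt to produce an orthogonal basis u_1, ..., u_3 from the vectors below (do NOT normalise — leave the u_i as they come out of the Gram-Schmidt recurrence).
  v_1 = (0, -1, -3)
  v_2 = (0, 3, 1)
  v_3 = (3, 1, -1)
Orthogonal basis:
  u_1 = (0, -1, -3)
  u_2 = (0, 12/5, -4/5)
  u_3 = (3, 0, 0)

Apply the Gram-Schmidt recurrence
  u_1 = v_1
  u_i = v_i − Σ_{j<i} ((v_i · u_j) / (u_j · u_j)) · u_j.

Step by step this gives:
  u_1 = (0, -1, -3)
  u_2 = (0, 12/5, -4/5)
  u_3 = (3, 0, 0)

Orthogonality check:
  u_2 · u_1 = 0 (should be 0)
  u_3 · u_1 = 0 (should be 0)
  u_3 · u_2 = 0 (should be 0)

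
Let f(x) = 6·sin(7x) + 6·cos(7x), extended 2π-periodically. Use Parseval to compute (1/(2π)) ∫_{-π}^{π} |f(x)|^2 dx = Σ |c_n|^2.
Σ |c_n|^2 = 36

Expand |f|^2 and use orthogonality of {sin(nx), cos(mx)} on [-π, π]:
  ∫_{-π}^{π} sin(nx)^2 dx = π, ∫ cos(mx)^2 dx = π, and cross terms integrate to 0.
So ∫_{-π}^{π} f(x)^2 dx = 6^2 · π + 6^2 · π = (36 + 36)π.
Divide by 2π: (36 + 36)/2 = 36.
By Parseval, this equals Σ |c_n|^2.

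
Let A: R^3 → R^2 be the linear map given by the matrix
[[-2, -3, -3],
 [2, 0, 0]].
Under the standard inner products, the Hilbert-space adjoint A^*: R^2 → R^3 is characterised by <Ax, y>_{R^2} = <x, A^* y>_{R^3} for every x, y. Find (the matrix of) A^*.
A^* = A^T =
[[-2, 2],
 [-3, 0],
 [-3, 0]]

For real matrices with standard dot products, the defining identity <Ax, y> = <x, A^* y> gives (Ax)^T y = x^T (A^*) y, i.e. x^T A^T y = x^T (A^*) y. Since this holds for all x, y, we must have A^* = A^T. Therefore
A^* =
[[-2, 2],
 [-3, 0],
 [-3, 0]].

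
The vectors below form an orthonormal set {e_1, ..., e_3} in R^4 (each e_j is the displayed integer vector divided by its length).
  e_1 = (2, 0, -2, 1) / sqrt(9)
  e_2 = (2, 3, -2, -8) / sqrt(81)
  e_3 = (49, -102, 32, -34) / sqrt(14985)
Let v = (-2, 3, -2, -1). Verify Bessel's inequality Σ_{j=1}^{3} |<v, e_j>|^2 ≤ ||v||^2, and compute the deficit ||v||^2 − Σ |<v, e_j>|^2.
Σ |<v, e_j>|^2 = 3006/185; ||v||^2 = 18; deficit = 324/185

Write each e_j = u_j / sqrt(<u_j, u_j>) where u_j is the displayed integer vector. Then <v, e_j> = <v, u_j> / sqrt(<u_j, u_j>), so |<v, e_j>|^2 = <v, u_j>^2 / <u_j, u_j>.
Coefficients: <v, e_1> = -1/sqrt(9), <v, e_2> = 17/sqrt(81), <v, e_3> = -434/sqrt(14985).
Square and sum: Σ |<v, e_j>|^2 = 3006/185.
Compute ||v||^2 = v·v = 18.
Deficit = 18 − 3006/185 = 324/185 ≥ 0, confirming Bessel's inequality. (The deficit equals ||v − Σ <v,e_j> e_j||^2, the squared distance from v to span{e_j}.)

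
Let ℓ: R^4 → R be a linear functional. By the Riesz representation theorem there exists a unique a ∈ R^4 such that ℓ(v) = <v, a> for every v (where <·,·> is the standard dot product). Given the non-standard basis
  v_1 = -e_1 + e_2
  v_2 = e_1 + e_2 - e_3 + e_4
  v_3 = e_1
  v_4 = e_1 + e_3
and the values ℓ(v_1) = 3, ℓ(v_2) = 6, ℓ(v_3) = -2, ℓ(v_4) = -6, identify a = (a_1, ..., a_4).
a = (-2, 1, -4, 3)

Write a = (a_1, ..., a_4) in the standard basis. For each basis vector v_i, ℓ(v_i) = <v_i, a> is a linear equation in the a_j's. Collect the n equations into a matrix system V a = ℓ, where row i of V is v_i (expressed in the standard basis). Since V is invertible (lower-triangular with 1s on the diagonal, up to permutation), solve by back-substitution:
  V =
[[-1, 1, 0, 0],
 [1, 1, -1, 1],
 [1, 0, 0, 0],
 [1, 0, 1, 0]]
  V a = (3, 6, -2, -6)
Solving gives a = (-2, 1, -4, 3).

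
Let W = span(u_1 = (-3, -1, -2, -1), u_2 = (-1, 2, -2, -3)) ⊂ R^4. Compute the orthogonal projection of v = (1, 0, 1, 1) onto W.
proj_W(v) = (111/103, -12/103, 102/103, 93/103)

Set up U = [u_1 | ... | u_2] ∈ R^(4×2). The projector onto W = col(U) is P = U (U^T U)^(-1) U^T.
Compute U^T U =
  [15, 8]
  [8, 18],
and U^T v = (-6, -6).
Solve U^T U · c = U^T v for the coefficients: c = (-30/103, -21/103). The projection is proj_W(v) = U c.
Check: (v - proj_W(v)) · u_1 = 0  (should be 0).
Check: (v - proj_W(v)) · u_2 = 0  (should be 0).
Result: proj_W(v) = (111/103, -12/103, 102/103, 93/103).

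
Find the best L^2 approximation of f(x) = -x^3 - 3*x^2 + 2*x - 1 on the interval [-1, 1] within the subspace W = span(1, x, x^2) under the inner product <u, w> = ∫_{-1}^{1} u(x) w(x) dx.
g(x) = -3*x^2 + 7*x/5 - 1

The best approximation g ∈ W is the orthogonal projection of f onto W. Writing g = a_0 + a_1 x + a_2 x^2, the coefficients solve the normal equations G · a = b where
  G_{ij} = <φ_i, φ_j> and b_i = <f, φ_i>, with φ_0 = 1, φ_1 = x, φ_2 = x^2.
G =
  [2, 0, 2/3]
  [0, 2/3, 0]
  [2/3, 0, 2/5],
b = (-4, 14/15, -28/15).
Solving gives a_0 = -1, a_1 = 7/5, a_2 = -3, so
  g(x) = -3*x^2 + 7*x/5 - 1.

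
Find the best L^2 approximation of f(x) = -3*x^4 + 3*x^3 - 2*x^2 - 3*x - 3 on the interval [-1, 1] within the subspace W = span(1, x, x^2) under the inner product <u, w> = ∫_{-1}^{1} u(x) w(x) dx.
g(x) = -32*x^2/7 - 6*x/5 - 96/35

The best approximation g ∈ W is the orthogonal projection of f onto W. Writing g = a_0 + a_1 x + a_2 x^2, the coefficients solve the normal equations G · a = b where
  G_{ij} = <φ_i, φ_j> and b_i = <f, φ_i>, with φ_0 = 1, φ_1 = x, φ_2 = x^2.
G =
  [2, 0, 2/3]
  [0, 2/3, 0]
  [2/3, 0, 2/5],
b = (-128/15, -4/5, -128/35).
Solving gives a_0 = -96/35, a_1 = -6/5, a_2 = -32/7, so
  g(x) = -32*x^2/7 - 6*x/5 - 96/35.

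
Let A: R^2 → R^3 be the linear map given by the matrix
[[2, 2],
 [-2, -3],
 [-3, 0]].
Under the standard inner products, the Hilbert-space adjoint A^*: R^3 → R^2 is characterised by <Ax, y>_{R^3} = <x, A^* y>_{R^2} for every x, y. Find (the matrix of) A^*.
A^* = A^T =
[[2, -2, -3],
 [2, -3, 0]]

For real matrices with standard dot products, the defining identity <Ax, y> = <x, A^* y> gives (Ax)^T y = x^T (A^*) y, i.e. x^T A^T y = x^T (A^*) y. Since this holds for all x, y, we must have A^* = A^T. Therefore
A^* =
[[2, -2, -3],
 [2, -3, 0]].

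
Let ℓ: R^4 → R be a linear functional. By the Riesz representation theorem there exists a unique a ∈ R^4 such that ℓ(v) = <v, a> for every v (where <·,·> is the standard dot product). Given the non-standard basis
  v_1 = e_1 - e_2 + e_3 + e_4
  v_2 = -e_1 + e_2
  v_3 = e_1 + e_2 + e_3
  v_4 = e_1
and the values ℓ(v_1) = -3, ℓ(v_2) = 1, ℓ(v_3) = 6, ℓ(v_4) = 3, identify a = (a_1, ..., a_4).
a = (3, 4, -1, -1)

Write a = (a_1, ..., a_4) in the standard basis. For each basis vector v_i, ℓ(v_i) = <v_i, a> is a linear equation in the a_j's. Collect the n equations into a matrix system V a = ℓ, where row i of V is v_i (expressed in the standard basis). Since V is invertible (lower-triangular with 1s on the diagonal, up to permutation), solve by back-substitution:
  V =
[[1, -1, 1, 1],
 [-1, 1, 0, 0],
 [1, 1, 1, 0],
 [1, 0, 0, 0]]
  V a = (-3, 1, 6, 3)
Solving gives a = (3, 4, -1, -1).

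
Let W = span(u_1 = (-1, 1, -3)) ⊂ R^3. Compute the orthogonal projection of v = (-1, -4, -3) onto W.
proj_W(v) = (-6/11, 6/11, -18/11)

Set up U = [u_1 | ... | u_1] ∈ R^(3×1). The projector onto W = col(U) is P = U (U^T U)^(-1) U^T.
Compute U^T U =
  [11],
and U^T v = (6).
Solve U^T U · c = U^T v for the coefficients: c = (6/11). The projection is proj_W(v) = U c.
Check: (v - proj_W(v)) · u_1 = 0  (should be 0).
Result: proj_W(v) = (-6/11, 6/11, -18/11).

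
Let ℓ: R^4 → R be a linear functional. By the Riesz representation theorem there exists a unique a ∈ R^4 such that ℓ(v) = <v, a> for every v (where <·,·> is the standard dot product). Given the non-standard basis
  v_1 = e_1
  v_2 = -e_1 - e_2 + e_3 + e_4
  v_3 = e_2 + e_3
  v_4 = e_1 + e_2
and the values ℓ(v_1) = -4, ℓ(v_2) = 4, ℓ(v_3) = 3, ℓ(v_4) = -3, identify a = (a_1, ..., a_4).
a = (-4, 1, 2, -1)

Write a = (a_1, ..., a_4) in the standard basis. For each basis vector v_i, ℓ(v_i) = <v_i, a> is a linear equation in the a_j's. Collect the n equations into a matrix system V a = ℓ, where row i of V is v_i (expressed in the standard basis). Since V is invertible (lower-triangular with 1s on the diagonal, up to permutation), solve by back-substitution:
  V =
[[1, 0, 0, 0],
 [-1, -1, 1, 1],
 [0, 1, 1, 0],
 [1, 1, 0, 0]]
  V a = (-4, 4, 3, -3)
Solving gives a = (-4, 1, 2, -1).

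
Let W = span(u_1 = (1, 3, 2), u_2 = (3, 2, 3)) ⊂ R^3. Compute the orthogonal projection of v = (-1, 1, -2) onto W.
proj_W(v) = (-143/83, 47/83, -82/83)

Set up U = [u_1 | ... | u_2] ∈ R^(3×2). The projector onto W = col(U) is P = U (U^T U)^(-1) U^T.
Compute U^T U =
  [14, 15]
  [15, 22],
and U^T v = (-2, -7).
Solve U^T U · c = U^T v for the coefficients: c = (61/83, -68/83). The projection is proj_W(v) = U c.
Check: (v - proj_W(v)) · u_1 = 0  (should be 0).
Check: (v - proj_W(v)) · u_2 = 0  (should be 0).
Result: proj_W(v) = (-143/83, 47/83, -82/83).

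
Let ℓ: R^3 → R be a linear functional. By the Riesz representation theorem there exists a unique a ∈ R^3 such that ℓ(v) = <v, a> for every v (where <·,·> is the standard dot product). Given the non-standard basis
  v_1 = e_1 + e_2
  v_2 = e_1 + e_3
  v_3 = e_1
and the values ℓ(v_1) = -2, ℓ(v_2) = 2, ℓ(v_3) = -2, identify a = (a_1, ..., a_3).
a = (-2, 0, 4)

Write a = (a_1, ..., a_3) in the standard basis. For each basis vector v_i, ℓ(v_i) = <v_i, a> is a linear equation in the a_j's. Collect the n equations into a matrix system V a = ℓ, where row i of V is v_i (expressed in the standard basis). Since V is invertible (lower-triangular with 1s on the diagonal, up to permutation), solve by back-substitution:
  V =
[[1, 1, 0],
 [1, 0, 1],
 [1, 0, 0]]
  V a = (-2, 2, -2)
Solving gives a = (-2, 0, 4).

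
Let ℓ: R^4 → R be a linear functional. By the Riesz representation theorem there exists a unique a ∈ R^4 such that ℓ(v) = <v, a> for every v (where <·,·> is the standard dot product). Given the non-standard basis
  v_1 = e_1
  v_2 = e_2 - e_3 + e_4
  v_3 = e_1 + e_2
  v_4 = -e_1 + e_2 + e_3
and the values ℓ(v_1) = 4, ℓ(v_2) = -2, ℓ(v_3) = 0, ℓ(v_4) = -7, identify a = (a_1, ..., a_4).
a = (4, -4, 1, 3)

Write a = (a_1, ..., a_4) in the standard basis. For each basis vector v_i, ℓ(v_i) = <v_i, a> is a linear equation in the a_j's. Collect the n equations into a matrix system V a = ℓ, where row i of V is v_i (expressed in the standard basis). Since V is invertible (lower-triangular with 1s on the diagonal, up to permutation), solve by back-substitution:
  V =
[[1, 0, 0, 0],
 [0, 1, -1, 1],
 [1, 1, 0, 0],
 [-1, 1, 1, 0]]
  V a = (4, -2, 0, -7)
Solving gives a = (4, -4, 1, 3).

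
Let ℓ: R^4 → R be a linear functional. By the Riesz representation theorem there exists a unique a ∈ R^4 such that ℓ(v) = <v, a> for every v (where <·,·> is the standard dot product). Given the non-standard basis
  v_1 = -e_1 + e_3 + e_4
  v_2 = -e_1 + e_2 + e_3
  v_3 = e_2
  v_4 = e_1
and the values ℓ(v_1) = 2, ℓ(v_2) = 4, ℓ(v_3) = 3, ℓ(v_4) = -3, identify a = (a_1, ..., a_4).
a = (-3, 3, -2, 1)

Write a = (a_1, ..., a_4) in the standard basis. For each basis vector v_i, ℓ(v_i) = <v_i, a> is a linear equation in the a_j's. Collect the n equations into a matrix system V a = ℓ, where row i of V is v_i (expressed in the standard basis). Since V is invertible (lower-triangular with 1s on the diagonal, up to permutation), solve by back-substitution:
  V =
[[-1, 0, 1, 1],
 [-1, 1, 1, 0],
 [0, 1, 0, 0],
 [1, 0, 0, 0]]
  V a = (2, 4, 3, -3)
Solving gives a = (-3, 3, -2, 1).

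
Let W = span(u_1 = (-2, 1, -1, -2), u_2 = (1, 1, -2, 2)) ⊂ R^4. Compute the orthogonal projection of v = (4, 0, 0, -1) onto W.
proj_W(v) = (110/91, -4/7, 50/91, 16/13)

Set up U = [u_1 | ... | u_2] ∈ R^(4×2). The projector onto W = col(U) is P = U (U^T U)^(-1) U^T.
Compute U^T U =
  [10, -3]
  [-3, 10],
and U^T v = (-6, 2).
Solve U^T U · c = U^T v for the coefficients: c = (-54/91, 2/91). The projection is proj_W(v) = U c.
Check: (v - proj_W(v)) · u_1 = 0  (should be 0).
Check: (v - proj_W(v)) · u_2 = 0  (should be 0).
Result: proj_W(v) = (110/91, -4/7, 50/91, 16/13).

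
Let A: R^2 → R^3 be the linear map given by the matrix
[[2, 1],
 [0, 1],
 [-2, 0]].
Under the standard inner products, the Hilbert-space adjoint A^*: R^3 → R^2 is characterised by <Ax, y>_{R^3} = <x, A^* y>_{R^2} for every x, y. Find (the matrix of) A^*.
A^* = A^T =
[[2, 0, -2],
 [1, 1, 0]]

For real matrices with standard dot products, the defining identity <Ax, y> = <x, A^* y> gives (Ax)^T y = x^T (A^*) y, i.e. x^T A^T y = x^T (A^*) y. Since this holds for all x, y, we must have A^* = A^T. Therefore
A^* =
[[2, 0, -2],
 [1, 1, 0]].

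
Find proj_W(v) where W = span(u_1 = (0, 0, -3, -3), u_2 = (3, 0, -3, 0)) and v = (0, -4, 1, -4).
proj_W(v) = (-5/3, 0, -2/3, -7/3)

Set up U = [u_1 | ... | u_2] ∈ R^(4×2). The projector onto W = col(U) is P = U (U^T U)^(-1) U^T.
Compute U^T U =
  [18, 9]
  [9, 18],
and U^T v = (9, -3).
Solve U^T U · c = U^T v for the coefficients: c = (7/9, -5/9). The projection is proj_W(v) = U c.
Check: (v - proj_W(v)) · u_1 = 0  (should be 0).
Check: (v - proj_W(v)) · u_2 = 0  (should be 0).
Result: proj_W(v) = (-5/3, 0, -2/3, -7/3).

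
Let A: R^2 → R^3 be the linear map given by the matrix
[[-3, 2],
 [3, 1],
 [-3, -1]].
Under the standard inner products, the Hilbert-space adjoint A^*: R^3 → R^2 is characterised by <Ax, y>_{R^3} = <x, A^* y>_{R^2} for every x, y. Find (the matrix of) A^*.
A^* = A^T =
[[-3, 3, -3],
 [2, 1, -1]]

For real matrices with standard dot products, the defining identity <Ax, y> = <x, A^* y> gives (Ax)^T y = x^T (A^*) y, i.e. x^T A^T y = x^T (A^*) y. Since this holds for all x, y, we must have A^* = A^T. Therefore
A^* =
[[-3, 3, -3],
 [2, 1, -1]].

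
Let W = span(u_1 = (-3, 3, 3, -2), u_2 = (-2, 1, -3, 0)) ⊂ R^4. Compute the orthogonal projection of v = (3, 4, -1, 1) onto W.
proj_W(v) = (11/217, -53/434, -177/434, 4/31)

Set up U = [u_1 | ... | u_2] ∈ R^(4×2). The projector onto W = col(U) is P = U (U^T U)^(-1) U^T.
Compute U^T U =
  [31, 0]
  [0, 14],
and U^T v = (-2, 1).
Solve U^T U · c = U^T v for the coefficients: c = (-2/31, 1/14). The projection is proj_W(v) = U c.
Check: (v - proj_W(v)) · u_1 = 0  (should be 0).
Check: (v - proj_W(v)) · u_2 = 0  (should be 0).
Result: proj_W(v) = (11/217, -53/434, -177/434, 4/31).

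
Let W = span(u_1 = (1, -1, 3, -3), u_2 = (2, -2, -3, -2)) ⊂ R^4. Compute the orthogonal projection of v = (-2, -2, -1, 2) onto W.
proj_W(v) = (-210/419, 210/419, -531/419, 586/419)

Set up U = [u_1 | ... | u_2] ∈ R^(4×2). The projector onto W = col(U) is P = U (U^T U)^(-1) U^T.
Compute U^T U =
  [20, 1]
  [1, 21],
and U^T v = (-9, -1).
Solve U^T U · c = U^T v for the coefficients: c = (-188/419, -11/419). The projection is proj_W(v) = U c.
Check: (v - proj_W(v)) · u_1 = 0  (should be 0).
Check: (v - proj_W(v)) · u_2 = 0  (should be 0).
Result: proj_W(v) = (-210/419, 210/419, -531/419, 586/419).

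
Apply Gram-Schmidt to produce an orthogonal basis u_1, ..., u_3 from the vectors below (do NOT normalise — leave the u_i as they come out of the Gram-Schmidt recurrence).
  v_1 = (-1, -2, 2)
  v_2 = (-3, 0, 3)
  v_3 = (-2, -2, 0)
Orthogonal basis:
  u_1 = (-1, -2, 2)
  u_2 = (-2, 2, 1)
  u_3 = (-4/3, -2/3, -4/3)

Apply the Gram-Schmidt recurrence
  u_1 = v_1
  u_i = v_i − Σ_{j<i} ((v_i · u_j) / (u_j · u_j)) · u_j.

Step by step this gives:
  u_1 = (-1, -2, 2)
  u_2 = (-2, 2, 1)
  u_3 = (-4/3, -2/3, -4/3)

Orthogonality check:
  u_2 · u_1 = 0 (should be 0)
  u_3 · u_1 = 0 (should be 0)
  u_3 · u_2 = 0 (should be 0)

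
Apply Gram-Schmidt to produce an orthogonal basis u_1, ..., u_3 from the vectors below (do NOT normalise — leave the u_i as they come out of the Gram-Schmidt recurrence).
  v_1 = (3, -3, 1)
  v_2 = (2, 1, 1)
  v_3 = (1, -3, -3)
Orthogonal basis:
  u_1 = (3, -3, 1)
  u_2 = (26/19, 31/19, 15/19)
  u_3 = (8/7, 2/7, -18/7)

Apply the Gram-Schmidt recurrence
  u_1 = v_1
  u_i = v_i − Σ_{j<i} ((v_i · u_j) / (u_j · u_j)) · u_j.

Step by step this gives:
  u_1 = (3, -3, 1)
  u_2 = (26/19, 31/19, 15/19)
  u_3 = (8/7, 2/7, -18/7)

Orthogonality check:
  u_2 · u_1 = 0 (should be 0)
  u_3 · u_1 = 0 (should be 0)
  u_3 · u_2 = 0 (should be 0)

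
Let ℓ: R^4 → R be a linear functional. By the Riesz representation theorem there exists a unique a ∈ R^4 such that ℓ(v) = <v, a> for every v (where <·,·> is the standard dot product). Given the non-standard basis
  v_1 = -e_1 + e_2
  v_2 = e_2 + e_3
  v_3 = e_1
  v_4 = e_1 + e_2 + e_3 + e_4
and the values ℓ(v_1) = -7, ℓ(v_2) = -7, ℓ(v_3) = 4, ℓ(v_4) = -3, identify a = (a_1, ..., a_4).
a = (4, -3, -4, 0)

Write a = (a_1, ..., a_4) in the standard basis. For each basis vector v_i, ℓ(v_i) = <v_i, a> is a linear equation in the a_j's. Collect the n equations into a matrix system V a = ℓ, where row i of V is v_i (expressed in the standard basis). Since V is invertible (lower-triangular with 1s on the diagonal, up to permutation), solve by back-substitution:
  V =
[[-1, 1, 0, 0],
 [0, 1, 1, 0],
 [1, 0, 0, 0],
 [1, 1, 1, 1]]
  V a = (-7, -7, 4, -3)
Solving gives a = (4, -3, -4, 0).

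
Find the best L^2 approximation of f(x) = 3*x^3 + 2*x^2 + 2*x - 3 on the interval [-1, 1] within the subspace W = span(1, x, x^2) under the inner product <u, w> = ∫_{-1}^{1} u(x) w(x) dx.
g(x) = 2*x^2 + 19*x/5 - 3

The best approximation g ∈ W is the orthogonal projection of f onto W. Writing g = a_0 + a_1 x + a_2 x^2, the coefficients solve the normal equations G · a = b where
  G_{ij} = <φ_i, φ_j> and b_i = <f, φ_i>, with φ_0 = 1, φ_1 = x, φ_2 = x^2.
G =
  [2, 0, 2/3]
  [0, 2/3, 0]
  [2/3, 0, 2/5],
b = (-14/3, 38/15, -6/5).
Solving gives a_0 = -3, a_1 = 19/5, a_2 = 2, so
  g(x) = 2*x^2 + 19*x/5 - 3.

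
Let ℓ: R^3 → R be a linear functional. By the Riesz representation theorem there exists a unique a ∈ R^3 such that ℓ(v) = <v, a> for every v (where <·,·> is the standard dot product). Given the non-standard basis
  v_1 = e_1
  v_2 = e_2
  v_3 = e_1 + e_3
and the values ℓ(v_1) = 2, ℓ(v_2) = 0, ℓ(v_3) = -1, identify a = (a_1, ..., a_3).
a = (2, 0, -3)

Write a = (a_1, ..., a_3) in the standard basis. For each basis vector v_i, ℓ(v_i) = <v_i, a> is a linear equation in the a_j's. Collect the n equations into a matrix system V a = ℓ, where row i of V is v_i (expressed in the standard basis). Since V is invertible (lower-triangular with 1s on the diagonal, up to permutation), solve by back-substitution:
  V =
[[1, 0, 0],
 [0, 1, 0],
 [1, 0, 1]]
  V a = (2, 0, -1)
Solving gives a = (2, 0, -3).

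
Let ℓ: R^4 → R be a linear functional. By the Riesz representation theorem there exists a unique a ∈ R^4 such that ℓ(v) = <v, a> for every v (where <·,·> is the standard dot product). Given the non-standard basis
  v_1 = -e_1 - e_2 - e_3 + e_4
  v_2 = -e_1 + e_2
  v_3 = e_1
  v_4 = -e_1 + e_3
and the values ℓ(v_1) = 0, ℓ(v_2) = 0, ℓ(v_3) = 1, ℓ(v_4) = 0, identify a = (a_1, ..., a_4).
a = (1, 1, 1, 3)

Write a = (a_1, ..., a_4) in the standard basis. For each basis vector v_i, ℓ(v_i) = <v_i, a> is a linear equation in the a_j's. Collect the n equations into a matrix system V a = ℓ, where row i of V is v_i (expressed in the standard basis). Since V is invertible (lower-triangular with 1s on the diagonal, up to permutation), solve by back-substitution:
  V =
[[-1, -1, -1, 1],
 [-1, 1, 0, 0],
 [1, 0, 0, 0],
 [-1, 0, 1, 0]]
  V a = (0, 0, 1, 0)
Solving gives a = (1, 1, 1, 3).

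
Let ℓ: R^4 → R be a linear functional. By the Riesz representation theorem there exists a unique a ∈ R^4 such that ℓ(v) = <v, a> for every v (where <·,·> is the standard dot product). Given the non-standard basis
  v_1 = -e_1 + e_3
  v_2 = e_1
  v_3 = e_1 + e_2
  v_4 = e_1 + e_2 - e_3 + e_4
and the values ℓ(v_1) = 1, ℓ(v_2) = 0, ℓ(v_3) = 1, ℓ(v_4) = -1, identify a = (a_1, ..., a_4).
a = (0, 1, 1, -1)

Write a = (a_1, ..., a_4) in the standard basis. For each basis vector v_i, ℓ(v_i) = <v_i, a> is a linear equation in the a_j's. Collect the n equations into a matrix system V a = ℓ, where row i of V is v_i (expressed in the standard basis). Since V is invertible (lower-triangular with 1s on the diagonal, up to permutation), solve by back-substitution:
  V =
[[-1, 0, 1, 0],
 [1, 0, 0, 0],
 [1, 1, 0, 0],
 [1, 1, -1, 1]]
  V a = (1, 0, 1, -1)
Solving gives a = (0, 1, 1, -1).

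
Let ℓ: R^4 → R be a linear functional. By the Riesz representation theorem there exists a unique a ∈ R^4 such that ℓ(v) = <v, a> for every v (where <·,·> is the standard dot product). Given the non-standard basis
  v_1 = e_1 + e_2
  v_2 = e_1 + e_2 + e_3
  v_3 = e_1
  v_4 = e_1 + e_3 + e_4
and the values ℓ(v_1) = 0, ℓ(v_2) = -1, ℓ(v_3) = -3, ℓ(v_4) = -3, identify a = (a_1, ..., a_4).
a = (-3, 3, -1, 1)

Write a = (a_1, ..., a_4) in the standard basis. For each basis vector v_i, ℓ(v_i) = <v_i, a> is a linear equation in the a_j's. Collect the n equations into a matrix system V a = ℓ, where row i of V is v_i (expressed in the standard basis). Since V is invertible (lower-triangular with 1s on the diagonal, up to permutation), solve by back-substitution:
  V =
[[1, 1, 0, 0],
 [1, 1, 1, 0],
 [1, 0, 0, 0],
 [1, 0, 1, 1]]
  V a = (0, -1, -3, -3)
Solving gives a = (-3, 3, -1, 1).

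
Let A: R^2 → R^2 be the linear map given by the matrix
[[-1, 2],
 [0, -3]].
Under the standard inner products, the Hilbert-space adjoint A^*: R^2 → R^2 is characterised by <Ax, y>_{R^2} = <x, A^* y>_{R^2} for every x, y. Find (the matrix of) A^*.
A^* = A^T =
[[-1, 0],
 [2, -3]]

For real matrices with standard dot products, the defining identity <Ax, y> = <x, A^* y> gives (Ax)^T y = x^T (A^*) y, i.e. x^T A^T y = x^T (A^*) y. Since this holds for all x, y, we must have A^* = A^T. Therefore
A^* =
[[-1, 0],
 [2, -3]].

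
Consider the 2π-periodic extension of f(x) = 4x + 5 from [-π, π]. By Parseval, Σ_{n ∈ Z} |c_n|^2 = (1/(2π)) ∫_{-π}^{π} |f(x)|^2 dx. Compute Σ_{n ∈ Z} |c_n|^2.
Σ |c_n|^2 = 16π^2/3 + 25

Expand and integrate term by term over [-π, π]:
  ∫ (4x)^2 dx = 16·(2π^3/3); ∫ 2·4·(5)·x dx = 0 (odd integrand); ∫ 5^2 dx = 25·2π.
So (1/(2π)) ∫_{-π}^{π} (4x + 5)^2 dx = 16π^2/3 + 25 = 16π^2/3 + 25.
Parseval ⇒ Σ |c_n|^2 = 16π^2/3 + 25.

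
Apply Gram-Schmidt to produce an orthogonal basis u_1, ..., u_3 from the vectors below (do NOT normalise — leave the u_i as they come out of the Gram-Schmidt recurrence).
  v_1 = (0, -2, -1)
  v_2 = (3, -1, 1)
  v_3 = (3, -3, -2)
Orthogonal basis:
  u_1 = (0, -2, -1)
  u_2 = (3, -3/5, 6/5)
  u_3 = (2/3, 2/3, -4/3)

Apply the Gram-Schmidt recurrence
  u_1 = v_1
  u_i = v_i − Σ_{j<i} ((v_i · u_j) / (u_j · u_j)) · u_j.

Step by step this gives:
  u_1 = (0, -2, -1)
  u_2 = (3, -3/5, 6/5)
  u_3 = (2/3, 2/3, -4/3)

Orthogonality check:
  u_2 · u_1 = 0 (should be 0)
  u_3 · u_1 = 0 (should be 0)
  u_3 · u_2 = 0 (should be 0)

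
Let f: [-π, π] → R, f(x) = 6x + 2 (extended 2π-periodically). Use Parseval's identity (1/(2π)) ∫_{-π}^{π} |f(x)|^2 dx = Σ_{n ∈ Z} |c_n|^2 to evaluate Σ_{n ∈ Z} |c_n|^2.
Σ |c_n|^2 = 12π^2 + 4

Expand and integrate term by term over [-π, π]:
  ∫ (6x)^2 dx = 36·(2π^3/3); ∫ 2·6·(2)·x dx = 0 (odd integrand); ∫ 2^2 dx = 4·2π.
So (1/(2π)) ∫_{-π}^{π} (6x + 2)^2 dx = 36π^2/3 + 4 = 12π^2 + 4.
Parseval ⇒ Σ |c_n|^2 = 12π^2 + 4.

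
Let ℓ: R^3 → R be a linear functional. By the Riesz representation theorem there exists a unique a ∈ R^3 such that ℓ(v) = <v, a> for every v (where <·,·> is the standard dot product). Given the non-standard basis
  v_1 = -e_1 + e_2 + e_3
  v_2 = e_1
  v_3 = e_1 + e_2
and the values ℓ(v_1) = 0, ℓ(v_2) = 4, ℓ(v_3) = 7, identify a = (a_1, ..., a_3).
a = (4, 3, 1)

Write a = (a_1, ..., a_3) in the standard basis. For each basis vector v_i, ℓ(v_i) = <v_i, a> is a linear equation in the a_j's. Collect the n equations into a matrix system V a = ℓ, where row i of V is v_i (expressed in the standard basis). Since V is invertible (lower-triangular with 1s on the diagonal, up to permutation), solve by back-substitution:
  V =
[[-1, 1, 1],
 [1, 0, 0],
 [1, 1, 0]]
  V a = (0, 4, 7)
Solving gives a = (4, 3, 1).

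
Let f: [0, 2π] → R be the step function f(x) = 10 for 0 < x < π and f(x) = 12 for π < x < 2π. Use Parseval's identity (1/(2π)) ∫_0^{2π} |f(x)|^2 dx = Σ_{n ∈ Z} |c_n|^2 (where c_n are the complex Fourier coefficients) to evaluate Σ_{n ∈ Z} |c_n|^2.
Σ |c_n|^2 = 122

Parseval equates the L^2 energy of f (normalised by 1/(2π)) with the ℓ^2 sum of its Fourier coefficients: (1/(2π)) ∫_0^{2π} |f|^2 = Σ |c_n|^2.
Compute the left side: (1/(2π)) [∫_0^π 10^2 dx + ∫_π^{2π} 12^2 dx] = (1/(2π)) · (100π + 144π) = (100 + 144)/2 = 122.
So Σ_{n ∈ Z} |c_n|^2 = 122.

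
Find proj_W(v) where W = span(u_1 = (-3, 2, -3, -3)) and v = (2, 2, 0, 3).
proj_W(v) = (33/31, -22/31, 33/31, 33/31)

Set up U = [u_1 | ... | u_1] ∈ R^(4×1). The projector onto W = col(U) is P = U (U^T U)^(-1) U^T.
Compute U^T U =
  [31],
and U^T v = (-11).
Solve U^T U · c = U^T v for the coefficients: c = (-11/31). The projection is proj_W(v) = U c.
Check: (v - proj_W(v)) · u_1 = 0  (should be 0).
Result: proj_W(v) = (33/31, -22/31, 33/31, 33/31).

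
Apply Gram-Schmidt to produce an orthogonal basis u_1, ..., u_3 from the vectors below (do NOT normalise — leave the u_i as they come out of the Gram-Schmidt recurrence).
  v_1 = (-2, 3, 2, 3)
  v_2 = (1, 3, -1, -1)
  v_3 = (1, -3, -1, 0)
Orthogonal basis:
  u_1 = (-2, 3, 2, 3)
  u_2 = (15/13, 36/13, -15/13, -16/13)
  u_3 = (45/77, -15/154, -45/77, 135/154)

Apply the Gram-Schmidt recurrence
  u_1 = v_1
  u_i = v_i − Σ_{j<i} ((v_i · u_j) / (u_j · u_j)) · u_j.

Step by step this gives:
  u_1 = (-2, 3, 2, 3)
  u_2 = (15/13, 36/13, -15/13, -16/13)
  u_3 = (45/77, -15/154, -45/77, 135/154)

Orthogonality check:
  u_2 · u_1 = 0 (should be 0)
  u_3 · u_1 = 0 (should be 0)
  u_3 · u_2 = 0 (should be 0)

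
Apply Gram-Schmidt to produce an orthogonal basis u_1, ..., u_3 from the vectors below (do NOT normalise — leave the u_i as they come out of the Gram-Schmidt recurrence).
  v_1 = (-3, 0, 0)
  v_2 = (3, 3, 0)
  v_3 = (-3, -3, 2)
Orthogonal basis:
  u_1 = (-3, 0, 0)
  u_2 = (0, 3, 0)
  u_3 = (0, 0, 2)

Apply the Gram-Schmidt recurrence
  u_1 = v_1
  u_i = v_i − Σ_{j<i} ((v_i · u_j) / (u_j · u_j)) · u_j.

Step by step this gives:
  u_1 = (-3, 0, 0)
  u_2 = (0, 3, 0)
  u_3 = (0, 0, 2)

Orthogonality check:
  u_2 · u_1 = 0 (should be 0)
  u_3 · u_1 = 0 (should be 0)
  u_3 · u_2 = 0 (should be 0)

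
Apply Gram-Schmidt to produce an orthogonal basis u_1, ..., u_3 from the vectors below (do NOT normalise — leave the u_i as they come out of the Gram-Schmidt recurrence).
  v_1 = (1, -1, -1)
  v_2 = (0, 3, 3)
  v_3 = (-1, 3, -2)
Orthogonal basis:
  u_1 = (1, -1, -1)
  u_2 = (2, 1, 1)
  u_3 = (0, 5/2, -5/2)

Apply the Gram-Schmidt recurrence
  u_1 = v_1
  u_i = v_i − Σ_{j<i} ((v_i · u_j) / (u_j · u_j)) · u_j.

Step by step this gives:
  u_1 = (1, -1, -1)
  u_2 = (2, 1, 1)
  u_3 = (0, 5/2, -5/2)

Orthogonality check:
  u_2 · u_1 = 0 (should be 0)
  u_3 · u_1 = 0 (should be 0)
  u_3 · u_2 = 0 (should be 0)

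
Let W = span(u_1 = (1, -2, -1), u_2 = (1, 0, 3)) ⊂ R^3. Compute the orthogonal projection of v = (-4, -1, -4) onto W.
proj_W(v) = (-13/7, 3/7, -33/7)

Set up U = [u_1 | ... | u_2] ∈ R^(3×2). The projector onto W = col(U) is P = U (U^T U)^(-1) U^T.
Compute U^T U =
  [6, -2]
  [-2, 10],
and U^T v = (2, -16).
Solve U^T U · c = U^T v for the coefficients: c = (-3/14, -23/14). The projection is proj_W(v) = U c.
Check: (v - proj_W(v)) · u_1 = 0  (should be 0).
Check: (v - proj_W(v)) · u_2 = 0  (should be 0).
Result: proj_W(v) = (-13/7, 3/7, -33/7).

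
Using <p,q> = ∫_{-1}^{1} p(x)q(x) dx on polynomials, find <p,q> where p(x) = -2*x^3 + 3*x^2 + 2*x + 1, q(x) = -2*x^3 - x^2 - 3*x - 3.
<p,q> = -1672/105

Expand the product: p(x)·q(x) = 4*x^6 - 4*x^5 - x^4 - 7*x^3 - 16*x^2 - 9*x - 3.
∫_{-1}^{1} of each monomial x^k gives [2/(k+1) if k even, 0 if k odd]. Integrating term-by-term (or equivalently evaluating the antiderivative F(x) = 4*x^7/7 - 2*x^6/3 - x^5/5 - 7*x^4/4 - 16*x^3/3 - 9*x^2/2 - 3*x at the endpoints):
  F(1) − F(−1) = -2083/140 − (439/420) = -1672/105.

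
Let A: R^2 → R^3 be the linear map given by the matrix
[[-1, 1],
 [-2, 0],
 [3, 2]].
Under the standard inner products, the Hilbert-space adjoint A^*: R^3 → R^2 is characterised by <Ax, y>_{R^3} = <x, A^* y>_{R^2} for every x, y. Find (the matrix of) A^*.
A^* = A^T =
[[-1, -2, 3],
 [1, 0, 2]]

For real matrices with standard dot products, the defining identity <Ax, y> = <x, A^* y> gives (Ax)^T y = x^T (A^*) y, i.e. x^T A^T y = x^T (A^*) y. Since this holds for all x, y, we must have A^* = A^T. Therefore
A^* =
[[-1, -2, 3],
 [1, 0, 2]].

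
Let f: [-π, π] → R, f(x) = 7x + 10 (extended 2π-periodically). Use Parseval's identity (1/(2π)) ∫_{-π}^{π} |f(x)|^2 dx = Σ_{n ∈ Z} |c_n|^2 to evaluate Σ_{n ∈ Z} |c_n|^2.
Σ |c_n|^2 = 49π^2/3 + 100

Expand and integrate term by term over [-π, π]:
  ∫ (7x)^2 dx = 49·(2π^3/3); ∫ 2·7·(10)·x dx = 0 (odd integrand); ∫ 10^2 dx = 100·2π.
So (1/(2π)) ∫_{-π}^{π} (7x + 10)^2 dx = 49π^2/3 + 100 = 49π^2/3 + 100.
Parseval ⇒ Σ |c_n|^2 = 49π^2/3 + 100.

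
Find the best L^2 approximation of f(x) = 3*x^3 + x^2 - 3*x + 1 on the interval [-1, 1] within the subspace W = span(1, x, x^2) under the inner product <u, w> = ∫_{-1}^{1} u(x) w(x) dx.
g(x) = x^2 - 6*x/5 + 1

The best approximation g ∈ W is the orthogonal projection of f onto W. Writing g = a_0 + a_1 x + a_2 x^2, the coefficients solve the normal equations G · a = b where
  G_{ij} = <φ_i, φ_j> and b_i = <f, φ_i>, with φ_0 = 1, φ_1 = x, φ_2 = x^2.
G =
  [2, 0, 2/3]
  [0, 2/3, 0]
  [2/3, 0, 2/5],
b = (8/3, -4/5, 16/15).
Solving gives a_0 = 1, a_1 = -6/5, a_2 = 1, so
  g(x) = x^2 - 6*x/5 + 1.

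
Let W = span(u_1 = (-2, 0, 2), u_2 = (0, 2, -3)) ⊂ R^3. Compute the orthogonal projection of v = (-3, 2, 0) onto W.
proj_W(v) = (-3, 2, 0)

Set up U = [u_1 | ... | u_2] ∈ R^(3×2). The projector onto W = col(U) is P = U (U^T U)^(-1) U^T.
Compute U^T U =
  [8, -6]
  [-6, 13],
and U^T v = (6, 4).
Solve U^T U · c = U^T v for the coefficients: c = (3/2, 1). The projection is proj_W(v) = U c.
Check: (v - proj_W(v)) · u_1 = 0  (should be 0).
Check: (v - proj_W(v)) · u_2 = 0  (should be 0).
Result: proj_W(v) = (-3, 2, 0).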